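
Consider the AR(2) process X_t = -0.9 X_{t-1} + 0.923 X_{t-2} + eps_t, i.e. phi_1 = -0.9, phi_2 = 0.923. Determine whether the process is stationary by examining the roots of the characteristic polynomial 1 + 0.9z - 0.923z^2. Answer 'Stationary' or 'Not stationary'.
\text{Not stationary}

The AR(p) characteristic polynomial is P(z) = 1 + 0.9z - 0.923z^2.
Stationarity requires all roots to lie outside the unit circle, i.e. |z| > 1 for every root.
Set 1 + (0.9) z + (-0.923) z^2 = 0, i.e. a z^2 + b z + c = 0 with a = -0.923, b = 0.9, c = 1.
Discriminant D = b^2 - 4ac = (0.9)^2 - 4*(-0.923)*1 = 0.81 - (-3.692) = 4.502.
D >= 0, so the roots are real: z = (-b +/- sqrt(D)) / (2a) = (-0.9 +/- 2.121792) / (-1.846).
  z_1 = (-0.9 + 2.121792) / (-1.846) = -0.6619,   |z_1| = 0.6619.
  z_2 = (-0.9 - 2.121792) / (-1.846) = 1.6369,   |z_2| = 1.6369.
Moduli of all roots: 0.6619, 1.6369.
All moduli strictly greater than 1? No.
Verdict: Not stationary.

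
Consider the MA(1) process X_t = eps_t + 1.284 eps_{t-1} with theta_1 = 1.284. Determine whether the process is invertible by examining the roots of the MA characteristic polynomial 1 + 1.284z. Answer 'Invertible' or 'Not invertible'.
\text{Not invertible}

The MA(q) characteristic polynomial is P(z) = 1 + 1.284z.
Invertibility requires all roots to lie outside the unit circle, i.e. |z| > 1 for every root.
This is linear in z: 1 + (1.284) z = 0  =>  z = -1/(1.284) = -0.778816,  |z| = 0.778816.
Moduli of all roots: 0.7788.
All moduli strictly greater than 1? No.
Verdict: Not invertible.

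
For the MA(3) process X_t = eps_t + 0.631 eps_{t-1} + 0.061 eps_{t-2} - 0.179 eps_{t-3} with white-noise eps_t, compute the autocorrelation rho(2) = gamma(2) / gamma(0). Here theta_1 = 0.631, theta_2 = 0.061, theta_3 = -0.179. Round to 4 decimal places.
\rho(2) = -0.0362

For an MA(q) process with theta_0 = 1, the autocovariance is
  gamma(k) = sigma^2 * sum_{i=0..q-k} theta_i * theta_{i+k},
and rho(k) = gamma(k) / gamma(0). Sigma^2 cancels.
  numerator   = (1)*(0.061) + (0.631)*(-0.179) = -0.051949.
  denominator = (1)^2 + (0.631)^2 + (0.061)^2 + (-0.179)^2 = 1.433923.
  rho(2) = -0.051949 / 1.433923 = -0.0362.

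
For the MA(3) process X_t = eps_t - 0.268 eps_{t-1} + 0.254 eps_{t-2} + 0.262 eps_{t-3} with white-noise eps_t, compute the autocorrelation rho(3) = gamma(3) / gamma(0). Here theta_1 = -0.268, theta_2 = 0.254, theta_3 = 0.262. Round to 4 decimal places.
\rho(3) = 0.2174

For an MA(q) process with theta_0 = 1, the autocovariance is
  gamma(k) = sigma^2 * sum_{i=0..q-k} theta_i * theta_{i+k},
and rho(k) = gamma(k) / gamma(0). Sigma^2 cancels.
  numerator   = (1)*(0.262) = 0.262.
  denominator = (1)^2 + (-0.268)^2 + (0.254)^2 + (0.262)^2 = 1.204984.
  rho(3) = 0.262 / 1.204984 = 0.2174.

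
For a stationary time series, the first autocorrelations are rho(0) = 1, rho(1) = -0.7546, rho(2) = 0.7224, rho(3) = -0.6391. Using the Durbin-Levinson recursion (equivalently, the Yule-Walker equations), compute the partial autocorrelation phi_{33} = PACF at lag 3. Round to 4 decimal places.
\phi_{33} = -0.0520

The PACF at lag k is phi_{kk}, the last component of the solution
to the Yule-Walker system G_k phi = r_k where
  (G_k)_{ij} = rho(|i - j|), (r_k)_i = rho(i), i,j = 1..k.
Equivalently, Durbin-Levinson gives phi_{kk} iteratively:
  phi_{11} = rho(1)
  phi_{kk} = [rho(k) - sum_{j=1..k-1} phi_{k-1,j} rho(k-j)]
            / [1 - sum_{j=1..k-1} phi_{k-1,j} rho(j)],
  phi_{k,j} = phi_{k-1,j} - phi_{kk} phi_{k-1,k-j},  j = 1..k-1.
Step k = 1:
  phi_11 = rho(1) = -0.7546.
Step k = 2:
  phi_22 = [rho(2) - phi_11 rho(1)] / [1 - phi_11 rho(1)] = [0.7224 - (-0.7546)(-0.7546)] / [1 - (-0.7546)(-0.7546)]
         = 0.15297884 / 0.43057884 = 0.355286.
  Update: phi_21 = phi_11 - phi_22 phi_11 = -0.7546 - (0.355286)(-0.7546) = -0.486501.
Step k = 3:
  phi_33 = [rho(3) - phi_21 rho(2) - phi_22 rho(1)] / [1 - phi_21 rho(1) - phi_22 rho(2)]
    numerator   = -0.6391 - (-0.486501)(0.7224) - (0.355286)(-0.7546) = -0.01955263
    denominator = 1 - (-0.486501)(-0.7546) - (0.355286)(0.7224) = 0.37622753
  phi_33 = -0.01955263 / 0.37622753 = -0.052.
Therefore phi_{33} = -0.0520.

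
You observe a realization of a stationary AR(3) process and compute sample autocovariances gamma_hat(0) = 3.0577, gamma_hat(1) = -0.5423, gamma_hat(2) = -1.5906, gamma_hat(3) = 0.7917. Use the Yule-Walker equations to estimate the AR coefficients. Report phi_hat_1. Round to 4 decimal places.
\hat\phi_{1} = -0.2670

The Yule-Walker equations for an AR(p) process read, in matrix form,
  Gamma_p phi = r_p,   with   (Gamma_p)_{ij} = gamma(|i - j|),
                       (r_p)_i = gamma(i),   i,j = 1..p.
Substitute the sample gammas (Toeplitz matrix and right-hand side of size 3):
  Gamma_p = [[3.0577, -0.5423, -1.5906], [-0.5423, 3.0577, -0.5423], [-1.5906, -0.5423, 3.0577]]
  r_p     = [-0.5423, -1.5906, 0.7917]
Written out (R1..R3):
  (R1) 3.0577 phi_1 - 0.5423 phi_2 - 1.5906 phi_3 = -0.5423
  (R2) -0.5423 phi_1 + 3.0577 phi_2 - 0.5423 phi_3 = -1.5906
  (R3) -1.5906 phi_1 - 0.5423 phi_2 + 3.0577 phi_3 = 0.7917
Gaussian elimination:
  R2 <- R2 - (-0.5423/3.0577) R1 = R2 - (-0.177356) R1:  2.96152 phi_2 - 0.824402 phi_3 = -1.68678
  R3 <- R3 - (-1.5906/3.0577) R1 = R3 - (-0.520195) R1:  -0.824402 phi_2 + 2.230278 phi_3 = 0.509598
  R3 <- R3 - (-0.824402/2.96152) R2 = R3 - (-0.278371) R2:  2.000788 phi_3 = 0.040047
Back-substitution:
  phi_hat_3 = 0.040047 / 2.000788 = 0.020016
  phi_hat_2 = (-1.68678 - (-0.824402)(0.020016)) / 2.96152 = -0.563994
  phi_hat_1 = (-0.5423 - (-0.5423)(-0.563994) - (-1.5906)(0.020016)) / 3.0577 = -0.266971
So phi_hat = [-0.2670, -0.5640, 0.0200].
Therefore phi_hat_1 = -0.2670.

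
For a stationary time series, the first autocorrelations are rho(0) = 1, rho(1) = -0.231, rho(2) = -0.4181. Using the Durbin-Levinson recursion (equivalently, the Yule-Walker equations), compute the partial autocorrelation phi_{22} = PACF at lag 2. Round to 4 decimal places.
\phi_{22} = -0.4980

The PACF at lag k is phi_{kk}, the last component of the solution
to the Yule-Walker system G_k phi = r_k where
  (G_k)_{ij} = rho(|i - j|), (r_k)_i = rho(i), i,j = 1..k.
Equivalently, Durbin-Levinson gives phi_{kk} iteratively:
  phi_{11} = rho(1)
  phi_{kk} = [rho(k) - sum_{j=1..k-1} phi_{k-1,j} rho(k-j)]
            / [1 - sum_{j=1..k-1} phi_{k-1,j} rho(j)],
  phi_{k,j} = phi_{k-1,j} - phi_{kk} phi_{k-1,k-j},  j = 1..k-1.
Step k = 1:
  phi_11 = rho(1) = -0.231.
Step k = 2:
  phi_22 = [rho(2) - phi_11 rho(1)] / [1 - phi_11 rho(1)] = [-0.4181 - (-0.231)(-0.231)] / [1 - (-0.231)(-0.231)]
         = -0.471461 / 0.946639 = -0.498.
Therefore phi_{22} = -0.4980.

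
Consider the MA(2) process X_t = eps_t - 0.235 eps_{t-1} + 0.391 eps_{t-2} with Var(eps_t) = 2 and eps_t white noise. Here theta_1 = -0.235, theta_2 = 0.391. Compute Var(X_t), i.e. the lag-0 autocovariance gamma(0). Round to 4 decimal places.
\gamma(0) = 2.4162

For an MA(q) process X_t = eps_t + sum_i theta_i eps_{t-i} with
Var(eps_t) = sigma^2, the variance is
  gamma(0) = sigma^2 * (1 + sum_i theta_i^2).
  sum_i theta_i^2 = (-0.235)^2 + (0.391)^2 = 0.055225 + 0.152881 = 0.208106.
  gamma(0) = 2 * (1 + 0.208106) = 2 * 1.208106 = 2.416212, which rounds to 2.4162.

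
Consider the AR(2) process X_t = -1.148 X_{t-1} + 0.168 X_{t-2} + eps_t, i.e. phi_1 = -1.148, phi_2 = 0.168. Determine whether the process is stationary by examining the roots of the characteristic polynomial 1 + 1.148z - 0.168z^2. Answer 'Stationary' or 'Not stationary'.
\text{Not stationary}

The AR(p) characteristic polynomial is P(z) = 1 + 1.148z - 0.168z^2.
Stationarity requires all roots to lie outside the unit circle, i.e. |z| > 1 for every root.
Set 1 + (1.148) z + (-0.168) z^2 = 0, i.e. a z^2 + b z + c = 0 with a = -0.168, b = 1.148, c = 1.
Discriminant D = b^2 - 4ac = (1.148)^2 - 4*(-0.168)*1 = 1.317904 - (-0.672) = 1.989904.
D >= 0, so the roots are real: z = (-b +/- sqrt(D)) / (2a) = (-1.148 +/- 1.41064) / (-0.336).
  z_1 = (-1.148 + 1.41064) / (-0.336) = -0.7817,   |z_1| = 0.7817.
  z_2 = (-1.148 - 1.41064) / (-0.336) = 7.615,   |z_2| = 7.615.
Moduli of all roots: 0.7817, 7.6150.
All moduli strictly greater than 1? No.
Verdict: Not stationary.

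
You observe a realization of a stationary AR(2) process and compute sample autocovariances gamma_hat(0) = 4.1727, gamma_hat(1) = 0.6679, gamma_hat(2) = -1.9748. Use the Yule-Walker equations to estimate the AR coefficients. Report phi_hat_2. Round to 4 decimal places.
\hat\phi_{2} = -0.5120

The Yule-Walker equations for an AR(p) process read, in matrix form,
  Gamma_p phi = r_p,   with   (Gamma_p)_{ij} = gamma(|i - j|),
                       (r_p)_i = gamma(i),   i,j = 1..p.
Substitute the sample gammas (Toeplitz matrix and right-hand side of size 2):
  Gamma_p = [[4.1727, 0.6679], [0.6679, 4.1727]]
  r_p     = [0.6679, -1.9748]
Written out:
  4.1727 phi_1 + 0.6679 phi_2 = 0.6679
  0.6679 phi_1 + 4.1727 phi_2 = -1.9748
Solve by Cramer's rule:
  det = gamma(0)^2 - gamma(1)^2 = (4.1727)^2 - (0.6679)^2 = 17.41142529 - 0.44609041 = 16.96533488
  phi_hat_1 = [gamma(1) gamma(0) - gamma(1) gamma(2)] / det = [(0.6679)(4.1727) - (0.6679)(-1.9748)] / 16.96533488 = 4.10591525 / 16.96533488 = 0.242
  phi_hat_2 = [gamma(0) gamma(2) - gamma(1)^2] / det = [(4.1727)(-1.9748) - (0.6679)^2] / 16.96533488 = -8.68633837 / 16.96533488 = -0.512
So phi_hat = [0.2420, -0.5120].
Therefore phi_hat_2 = -0.5120.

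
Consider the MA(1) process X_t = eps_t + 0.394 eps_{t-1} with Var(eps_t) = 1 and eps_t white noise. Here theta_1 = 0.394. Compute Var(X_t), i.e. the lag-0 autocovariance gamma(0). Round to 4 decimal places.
\gamma(0) = 1.1552

For an MA(q) process X_t = eps_t + sum_i theta_i eps_{t-i} with
Var(eps_t) = sigma^2, the variance is
  gamma(0) = sigma^2 * (1 + sum_i theta_i^2).
  sum_i theta_i^2 = (0.394)^2 = 0.155236.
  gamma(0) = 1 * (1 + 0.155236) = 1 * 1.155236 = 1.155236, which rounds to 1.1552.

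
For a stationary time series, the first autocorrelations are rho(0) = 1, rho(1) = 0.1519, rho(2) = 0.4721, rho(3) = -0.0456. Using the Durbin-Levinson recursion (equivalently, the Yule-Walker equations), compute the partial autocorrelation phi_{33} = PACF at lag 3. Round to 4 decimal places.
\phi_{33} = -0.2001

The PACF at lag k is phi_{kk}, the last component of the solution
to the Yule-Walker system G_k phi = r_k where
  (G_k)_{ij} = rho(|i - j|), (r_k)_i = rho(i), i,j = 1..k.
Equivalently, Durbin-Levinson gives phi_{kk} iteratively:
  phi_{11} = rho(1)
  phi_{kk} = [rho(k) - sum_{j=1..k-1} phi_{k-1,j} rho(k-j)]
            / [1 - sum_{j=1..k-1} phi_{k-1,j} rho(j)],
  phi_{k,j} = phi_{k-1,j} - phi_{kk} phi_{k-1,k-j},  j = 1..k-1.
Step k = 1:
  phi_11 = rho(1) = 0.1519.
Step k = 2:
  phi_22 = [rho(2) - phi_11 rho(1)] / [1 - phi_11 rho(1)] = [0.4721 - (0.1519)(0.1519)] / [1 - (0.1519)(0.1519)]
         = 0.44902639 / 0.97692639 = 0.459632.
  Update: phi_21 = phi_11 - phi_22 phi_11 = 0.1519 - (0.459632)(0.1519) = 0.082082.
Step k = 3:
  phi_33 = [rho(3) - phi_21 rho(2) - phi_22 rho(1)] / [1 - phi_21 rho(1) - phi_22 rho(2)]
    numerator   = -0.0456 - (0.082082)(0.4721) - (0.459632)(0.1519) = -0.15416895
    denominator = 1 - (0.082082)(0.1519) - (0.459632)(0.4721) = 0.7705396
  phi_33 = -0.15416895 / 0.7705396 = -0.2001.
Therefore phi_{33} = -0.2001.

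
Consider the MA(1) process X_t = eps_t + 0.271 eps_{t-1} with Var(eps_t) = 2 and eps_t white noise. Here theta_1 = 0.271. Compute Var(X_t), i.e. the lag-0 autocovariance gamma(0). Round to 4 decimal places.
\gamma(0) = 2.1469

For an MA(q) process X_t = eps_t + sum_i theta_i eps_{t-i} with
Var(eps_t) = sigma^2, the variance is
  gamma(0) = sigma^2 * (1 + sum_i theta_i^2).
  sum_i theta_i^2 = (0.271)^2 = 0.073441.
  gamma(0) = 2 * (1 + 0.073441) = 2 * 1.073441 = 2.146882, which rounds to 2.1469.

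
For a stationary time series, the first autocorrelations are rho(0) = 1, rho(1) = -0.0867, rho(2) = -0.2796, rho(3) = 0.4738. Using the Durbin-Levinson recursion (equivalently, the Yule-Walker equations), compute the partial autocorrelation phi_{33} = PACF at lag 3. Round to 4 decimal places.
\phi_{33} = 0.4590

The PACF at lag k is phi_{kk}, the last component of the solution
to the Yule-Walker system G_k phi = r_k where
  (G_k)_{ij} = rho(|i - j|), (r_k)_i = rho(i), i,j = 1..k.
Equivalently, Durbin-Levinson gives phi_{kk} iteratively:
  phi_{11} = rho(1)
  phi_{kk} = [rho(k) - sum_{j=1..k-1} phi_{k-1,j} rho(k-j)]
            / [1 - sum_{j=1..k-1} phi_{k-1,j} rho(j)],
  phi_{k,j} = phi_{k-1,j} - phi_{kk} phi_{k-1,k-j},  j = 1..k-1.
Step k = 1:
  phi_11 = rho(1) = -0.0867.
Step k = 2:
  phi_22 = [rho(2) - phi_11 rho(1)] / [1 - phi_11 rho(1)] = [-0.2796 - (-0.0867)(-0.0867)] / [1 - (-0.0867)(-0.0867)]
         = -0.28711689 / 0.99248311 = -0.289291.
  Update: phi_21 = phi_11 - phi_22 phi_11 = -0.0867 - (-0.289291)(-0.0867) = -0.111782.
Step k = 3:
  phi_33 = [rho(3) - phi_21 rho(2) - phi_22 rho(1)] / [1 - phi_21 rho(1) - phi_22 rho(2)]
    numerator   = 0.4738 - (-0.111782)(-0.2796) - (-0.289291)(-0.0867) = 0.4174643
    denominator = 1 - (-0.111782)(-0.0867) - (-0.289291)(-0.2796) = 0.90942265
  phi_33 = 0.4174643 / 0.90942265 = 0.459.
Therefore phi_{33} = 0.4590.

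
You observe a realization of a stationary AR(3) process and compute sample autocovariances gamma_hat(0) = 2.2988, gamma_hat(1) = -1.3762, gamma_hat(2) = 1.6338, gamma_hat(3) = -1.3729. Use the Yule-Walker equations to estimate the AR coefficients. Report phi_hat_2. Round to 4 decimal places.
\hat\phi_{2} = 0.5030

The Yule-Walker equations for an AR(p) process read, in matrix form,
  Gamma_p phi = r_p,   with   (Gamma_p)_{ij} = gamma(|i - j|),
                       (r_p)_i = gamma(i),   i,j = 1..p.
Substitute the sample gammas (Toeplitz matrix and right-hand side of size 3):
  Gamma_p = [[2.2988, -1.3762, 1.6338], [-1.3762, 2.2988, -1.3762], [1.6338, -1.3762, 2.2988]]
  r_p     = [-1.3762, 1.6338, -1.3729]
Written out (R1..R3):
  (R1) 2.2988 phi_1 - 1.3762 phi_2 + 1.6338 phi_3 = -1.3762
  (R2) -1.3762 phi_1 + 2.2988 phi_2 - 1.3762 phi_3 = 1.6338
  (R3) 1.6338 phi_1 - 1.3762 phi_2 + 2.2988 phi_3 = -1.3729
Gaussian elimination:
  R2 <- R2 - (-1.3762/2.2988) R1 = R2 - (-0.59866) R1:  1.474924 phi_2 - 0.398109 phi_3 = 0.809924
  R3 <- R3 - (1.6338/2.2988) R1 = R3 - (0.710719) R1:  -0.398109 phi_2 + 1.137628 phi_3 = -0.394809
  R3 <- R3 - (-0.398109/1.474924) R2 = R3 - (-0.269918) R2:  1.030171 phi_3 = -0.176196
Back-substitution:
  phi_hat_3 = -0.176196 / 1.030171 = -0.171035
  phi_hat_2 = (0.809924 - (-0.398109)(-0.171035)) / 1.474924 = 0.502964
  phi_hat_1 = (-1.3762 - (-1.3762)(0.502964) - (1.6338)(-0.171035)) / 2.2988 = -0.175998
So phi_hat = [-0.1760, 0.5030, -0.1710].
Therefore phi_hat_2 = 0.5030.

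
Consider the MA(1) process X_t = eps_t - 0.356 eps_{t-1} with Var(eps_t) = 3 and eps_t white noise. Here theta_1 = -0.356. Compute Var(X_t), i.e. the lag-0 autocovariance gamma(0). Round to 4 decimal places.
\gamma(0) = 3.3802

For an MA(q) process X_t = eps_t + sum_i theta_i eps_{t-i} with
Var(eps_t) = sigma^2, the variance is
  gamma(0) = sigma^2 * (1 + sum_i theta_i^2).
  sum_i theta_i^2 = (-0.356)^2 = 0.126736.
  gamma(0) = 3 * (1 + 0.126736) = 3 * 1.126736 = 3.380208, which rounds to 3.3802.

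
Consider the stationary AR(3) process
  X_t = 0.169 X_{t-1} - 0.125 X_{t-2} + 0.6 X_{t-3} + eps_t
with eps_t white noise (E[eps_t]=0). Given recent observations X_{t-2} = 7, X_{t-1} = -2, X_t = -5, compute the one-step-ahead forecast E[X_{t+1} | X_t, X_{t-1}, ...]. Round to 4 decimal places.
E[X_{t+1} \mid \mathcal F_t] = 3.6050

For an AR(p) model X_t = c + sum_i phi_i X_{t-i} + eps_t, the
one-step-ahead conditional mean is
  E[X_{t+1} | X_t, ...] = c + sum_i phi_i X_{t+1-i}.
Substitute known values:
  E[X_{t+1} | ...] = (0.169) * (-5) + (-0.125) * (-2) + (0.6) * (7)
                   = 3.6050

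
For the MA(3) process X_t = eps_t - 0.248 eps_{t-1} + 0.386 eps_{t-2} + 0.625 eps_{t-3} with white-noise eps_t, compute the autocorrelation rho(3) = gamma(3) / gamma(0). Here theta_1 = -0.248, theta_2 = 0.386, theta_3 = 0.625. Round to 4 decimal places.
\rho(3) = 0.3904

For an MA(q) process with theta_0 = 1, the autocovariance is
  gamma(k) = sigma^2 * sum_{i=0..q-k} theta_i * theta_{i+k},
and rho(k) = gamma(k) / gamma(0). Sigma^2 cancels.
  numerator   = (1)*(0.625) = 0.625.
  denominator = (1)^2 + (-0.248)^2 + (0.386)^2 + (0.625)^2 = 1.601125.
  rho(3) = 0.625 / 1.601125 = 0.3904.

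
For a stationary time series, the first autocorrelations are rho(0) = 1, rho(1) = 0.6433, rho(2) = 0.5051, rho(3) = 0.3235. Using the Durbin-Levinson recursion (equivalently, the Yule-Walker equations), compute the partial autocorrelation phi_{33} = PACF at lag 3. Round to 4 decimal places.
\phi_{33} = -0.0892

The PACF at lag k is phi_{kk}, the last component of the solution
to the Yule-Walker system G_k phi = r_k where
  (G_k)_{ij} = rho(|i - j|), (r_k)_i = rho(i), i,j = 1..k.
Equivalently, Durbin-Levinson gives phi_{kk} iteratively:
  phi_{11} = rho(1)
  phi_{kk} = [rho(k) - sum_{j=1..k-1} phi_{k-1,j} rho(k-j)]
            / [1 - sum_{j=1..k-1} phi_{k-1,j} rho(j)],
  phi_{k,j} = phi_{k-1,j} - phi_{kk} phi_{k-1,k-j},  j = 1..k-1.
Step k = 1:
  phi_11 = rho(1) = 0.6433.
Step k = 2:
  phi_22 = [rho(2) - phi_11 rho(1)] / [1 - phi_11 rho(1)] = [0.5051 - (0.6433)(0.6433)] / [1 - (0.6433)(0.6433)]
         = 0.09126511 / 0.58616511 = 0.155699.
  Update: phi_21 = phi_11 - phi_22 phi_11 = 0.6433 - (0.155699)(0.6433) = 0.543139.
Step k = 3:
  phi_33 = [rho(3) - phi_21 rho(2) - phi_22 rho(1)] / [1 - phi_21 rho(1) - phi_22 rho(2)]
    numerator   = 0.3235 - (0.543139)(0.5051) - (0.155699)(0.6433) = -0.05100048
    denominator = 1 - (0.543139)(0.6433) - (0.155699)(0.5051) = 0.57195526
  phi_33 = -0.05100048 / 0.57195526 = -0.0892.
Therefore phi_{33} = -0.0892.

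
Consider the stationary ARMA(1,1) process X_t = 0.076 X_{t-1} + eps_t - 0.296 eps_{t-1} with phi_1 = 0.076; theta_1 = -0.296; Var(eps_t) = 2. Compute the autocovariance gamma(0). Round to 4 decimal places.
\gamma(0) = 2.0974

Multiply the model equation by X_{t-k} and take expectations. With theta_0 = psi_0 = 1 and psi_j the MA(infinity) weights, this gives
  gamma(k) - sum_i phi_i gamma(k-i) = c_k,
  c_k = sigma^2 * sum_{j=k..q} theta_j psi_{j-k}   (c_k = 0 for k > q),
using gamma(-m) = gamma(m).
psi-weights needed (psi_j = theta_j + sum_i phi_i psi_{j-i}):
  psi_1 = theta_1 + phi_1 = -0.296 + (0.076) = -0.22
Right-hand sides:
  c_0 = sigma^2 (1 + theta_1 psi_1) = 2 * (1 + (-0.296)(-0.22)) = 2 * 1.06512 = 2.13024
  c_1 = sigma^2 theta_1 = 2 * (-0.296) = -0.592
  c_2 = 0
Equations for k = 0 and k = 1 (AR order 1):
  gamma(0) = phi_1 gamma(1) + c_0
  gamma(1) = phi_1 gamma(0) + c_1
Substituting the second into the first: gamma(0) (1 - phi_1^2) = c_0 + phi_1 c_1, so
  gamma(0) = (c_0 + phi_1 c_1) / (1 - phi_1^2) = (2.13024 + (0.076)(-0.592)) / (1 - (0.076)^2) = 2.085248 / 0.994224 = 2.097362.
Therefore gamma(0) = 2.0974 (to 4 decimal places).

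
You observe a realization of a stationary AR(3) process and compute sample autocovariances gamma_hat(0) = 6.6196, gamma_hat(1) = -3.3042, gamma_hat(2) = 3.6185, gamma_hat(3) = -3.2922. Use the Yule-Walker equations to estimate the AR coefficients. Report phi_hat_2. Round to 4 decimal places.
\hat\phi_{2} = 0.3320

The Yule-Walker equations for an AR(p) process read, in matrix form,
  Gamma_p phi = r_p,   with   (Gamma_p)_{ij} = gamma(|i - j|),
                       (r_p)_i = gamma(i),   i,j = 1..p.
Substitute the sample gammas (Toeplitz matrix and right-hand side of size 3):
  Gamma_p = [[6.6196, -3.3042, 3.6185], [-3.3042, 6.6196, -3.3042], [3.6185, -3.3042, 6.6196]]
  r_p     = [-3.3042, 3.6185, -3.2922]
Written out (R1..R3):
  (R1) 6.6196 phi_1 - 3.3042 phi_2 + 3.6185 phi_3 = -3.3042
  (R2) -3.3042 phi_1 + 6.6196 phi_2 - 3.3042 phi_3 = 3.6185
  (R3) 3.6185 phi_1 - 3.3042 phi_2 + 6.6196 phi_3 = -3.2922
Gaussian elimination:
  R2 <- R2 - (-3.3042/6.6196) R1 = R2 - (-0.499154) R1:  4.970295 phi_2 - 1.498011 phi_3 = 1.969195
  R3 <- R3 - (3.6185/6.6196) R1 = R3 - (0.546634) R1:  -1.498011 phi_2 + 4.641604 phi_3 = -1.486011
  R3 <- R3 - (-1.498011/4.970295) R2 = R3 - (-0.301393) R2:  4.190114 phi_3 = -0.89251
Back-substitution:
  phi_hat_3 = -0.89251 / 4.190114 = -0.213004
  phi_hat_2 = (1.969195 - (-1.498011)(-0.213004)) / 4.970295 = 0.331995
  phi_hat_1 = (-3.3042 - (-3.3042)(0.331995) - (3.6185)(-0.213004)) / 6.6196 = -0.217002
So phi_hat = [-0.2170, 0.3320, -0.2130].
Therefore phi_hat_2 = 0.3320.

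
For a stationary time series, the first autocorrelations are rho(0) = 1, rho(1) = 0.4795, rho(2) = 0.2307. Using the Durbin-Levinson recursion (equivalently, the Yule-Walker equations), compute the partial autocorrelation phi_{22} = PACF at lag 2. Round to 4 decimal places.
\phi_{22} = 0.0010

The PACF at lag k is phi_{kk}, the last component of the solution
to the Yule-Walker system G_k phi = r_k where
  (G_k)_{ij} = rho(|i - j|), (r_k)_i = rho(i), i,j = 1..k.
Equivalently, Durbin-Levinson gives phi_{kk} iteratively:
  phi_{11} = rho(1)
  phi_{kk} = [rho(k) - sum_{j=1..k-1} phi_{k-1,j} rho(k-j)]
            / [1 - sum_{j=1..k-1} phi_{k-1,j} rho(j)],
  phi_{k,j} = phi_{k-1,j} - phi_{kk} phi_{k-1,k-j},  j = 1..k-1.
Step k = 1:
  phi_11 = rho(1) = 0.4795.
Step k = 2:
  phi_22 = [rho(2) - phi_11 rho(1)] / [1 - phi_11 rho(1)] = [0.2307 - (0.4795)(0.4795)] / [1 - (0.4795)(0.4795)]
         = 0.00077975 / 0.77007975 = 0.001.
Therefore phi_{22} = 0.0010.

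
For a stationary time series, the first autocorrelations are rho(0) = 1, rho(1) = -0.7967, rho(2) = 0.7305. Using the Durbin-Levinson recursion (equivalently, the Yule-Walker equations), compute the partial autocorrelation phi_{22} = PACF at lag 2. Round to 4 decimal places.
\phi_{22} = 0.2622

The PACF at lag k is phi_{kk}, the last component of the solution
to the Yule-Walker system G_k phi = r_k where
  (G_k)_{ij} = rho(|i - j|), (r_k)_i = rho(i), i,j = 1..k.
Equivalently, Durbin-Levinson gives phi_{kk} iteratively:
  phi_{11} = rho(1)
  phi_{kk} = [rho(k) - sum_{j=1..k-1} phi_{k-1,j} rho(k-j)]
            / [1 - sum_{j=1..k-1} phi_{k-1,j} rho(j)],
  phi_{k,j} = phi_{k-1,j} - phi_{kk} phi_{k-1,k-j},  j = 1..k-1.
Step k = 1:
  phi_11 = rho(1) = -0.7967.
Step k = 2:
  phi_22 = [rho(2) - phi_11 rho(1)] / [1 - phi_11 rho(1)] = [0.7305 - (-0.7967)(-0.7967)] / [1 - (-0.7967)(-0.7967)]
         = 0.09576911 / 0.36526911 = 0.2622.
Therefore phi_{22} = 0.2622.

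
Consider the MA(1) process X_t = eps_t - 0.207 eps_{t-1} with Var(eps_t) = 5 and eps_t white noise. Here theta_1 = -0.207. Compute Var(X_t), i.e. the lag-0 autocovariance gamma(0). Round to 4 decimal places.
\gamma(0) = 5.2142

For an MA(q) process X_t = eps_t + sum_i theta_i eps_{t-i} with
Var(eps_t) = sigma^2, the variance is
  gamma(0) = sigma^2 * (1 + sum_i theta_i^2).
  sum_i theta_i^2 = (-0.207)^2 = 0.042849.
  gamma(0) = 5 * (1 + 0.042849) = 5 * 1.042849 = 5.214245, which rounds to 5.2142.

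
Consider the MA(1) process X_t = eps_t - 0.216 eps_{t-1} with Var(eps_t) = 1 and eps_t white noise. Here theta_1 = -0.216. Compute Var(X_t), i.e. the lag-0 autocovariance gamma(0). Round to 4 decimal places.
\gamma(0) = 1.0467

For an MA(q) process X_t = eps_t + sum_i theta_i eps_{t-i} with
Var(eps_t) = sigma^2, the variance is
  gamma(0) = sigma^2 * (1 + sum_i theta_i^2).
  sum_i theta_i^2 = (-0.216)^2 = 0.046656.
  gamma(0) = 1 * (1 + 0.046656) = 1 * 1.046656 = 1.046656, which rounds to 1.0467.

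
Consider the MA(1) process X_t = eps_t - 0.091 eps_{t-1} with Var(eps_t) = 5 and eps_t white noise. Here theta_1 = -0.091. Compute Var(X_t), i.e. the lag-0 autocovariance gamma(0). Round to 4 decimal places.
\gamma(0) = 5.0414

For an MA(q) process X_t = eps_t + sum_i theta_i eps_{t-i} with
Var(eps_t) = sigma^2, the variance is
  gamma(0) = sigma^2 * (1 + sum_i theta_i^2).
  sum_i theta_i^2 = (-0.091)^2 = 0.008281.
  gamma(0) = 5 * (1 + 0.008281) = 5 * 1.008281 = 5.041405, which rounds to 5.0414.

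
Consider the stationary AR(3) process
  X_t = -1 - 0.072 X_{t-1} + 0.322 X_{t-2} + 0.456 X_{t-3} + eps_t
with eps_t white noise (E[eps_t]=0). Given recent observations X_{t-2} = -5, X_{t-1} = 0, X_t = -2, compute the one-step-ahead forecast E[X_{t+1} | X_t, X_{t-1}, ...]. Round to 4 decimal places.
E[X_{t+1} \mid \mathcal F_t] = -3.1360

For an AR(p) model X_t = c + sum_i phi_i X_{t-i} + eps_t, the
one-step-ahead conditional mean is
  E[X_{t+1} | X_t, ...] = c + sum_i phi_i X_{t+1-i}.
Substitute known values:
  E[X_{t+1} | ...] = -1 + (-0.072) * (-2) + (0.322) * (0) + (0.456) * (-5)
                   = -3.1360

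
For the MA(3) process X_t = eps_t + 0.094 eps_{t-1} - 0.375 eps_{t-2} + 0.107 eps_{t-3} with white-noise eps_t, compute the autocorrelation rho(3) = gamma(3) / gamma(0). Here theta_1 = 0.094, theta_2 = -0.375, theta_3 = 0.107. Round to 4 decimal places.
\rho(3) = 0.0922

For an MA(q) process with theta_0 = 1, the autocovariance is
  gamma(k) = sigma^2 * sum_{i=0..q-k} theta_i * theta_{i+k},
and rho(k) = gamma(k) / gamma(0). Sigma^2 cancels.
  numerator   = (1)*(0.107) = 0.107.
  denominator = (1)^2 + (0.094)^2 + (-0.375)^2 + (0.107)^2 = 1.16091.
  rho(3) = 0.107 / 1.16091 = 0.0922.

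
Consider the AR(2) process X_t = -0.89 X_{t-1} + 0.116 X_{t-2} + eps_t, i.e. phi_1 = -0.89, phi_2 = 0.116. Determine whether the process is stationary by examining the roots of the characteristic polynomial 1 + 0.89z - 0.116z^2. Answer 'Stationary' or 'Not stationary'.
\text{Not stationary}

The AR(p) characteristic polynomial is P(z) = 1 + 0.89z - 0.116z^2.
Stationarity requires all roots to lie outside the unit circle, i.e. |z| > 1 for every root.
Set 1 + (0.89) z + (-0.116) z^2 = 0, i.e. a z^2 + b z + c = 0 with a = -0.116, b = 0.89, c = 1.
Discriminant D = b^2 - 4ac = (0.89)^2 - 4*(-0.116)*1 = 0.7921 - (-0.464) = 1.2561.
D >= 0, so the roots are real: z = (-b +/- sqrt(D)) / (2a) = (-0.89 +/- 1.120759) / (-0.232).
  z_1 = (-0.89 + 1.120759) / (-0.232) = -0.9946,   |z_1| = 0.9946.
  z_2 = (-0.89 - 1.120759) / (-0.232) = 8.6671,   |z_2| = 8.6671.
Moduli of all roots: 0.9946, 8.6671.
All moduli strictly greater than 1? No.
Verdict: Not stationary.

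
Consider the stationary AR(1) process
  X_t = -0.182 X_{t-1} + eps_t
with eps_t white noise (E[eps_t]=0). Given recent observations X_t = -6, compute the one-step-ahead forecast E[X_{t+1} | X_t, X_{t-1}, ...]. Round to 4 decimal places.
E[X_{t+1} \mid \mathcal F_t] = 1.0920

For an AR(p) model X_t = c + sum_i phi_i X_{t-i} + eps_t, the
one-step-ahead conditional mean is
  E[X_{t+1} | X_t, ...] = c + sum_i phi_i X_{t+1-i}.
Substitute known values:
  E[X_{t+1} | ...] = (-0.182) * (-6)
                   = 1.0920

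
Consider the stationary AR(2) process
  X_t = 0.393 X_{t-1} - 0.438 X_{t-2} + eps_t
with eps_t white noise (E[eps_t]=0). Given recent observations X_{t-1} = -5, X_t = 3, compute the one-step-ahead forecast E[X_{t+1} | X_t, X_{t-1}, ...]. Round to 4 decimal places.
E[X_{t+1} \mid \mathcal F_t] = 3.3690

For an AR(p) model X_t = c + sum_i phi_i X_{t-i} + eps_t, the
one-step-ahead conditional mean is
  E[X_{t+1} | X_t, ...] = c + sum_i phi_i X_{t+1-i}.
Substitute known values:
  E[X_{t+1} | ...] = (0.393) * (3) + (-0.438) * (-5)
                   = 3.3690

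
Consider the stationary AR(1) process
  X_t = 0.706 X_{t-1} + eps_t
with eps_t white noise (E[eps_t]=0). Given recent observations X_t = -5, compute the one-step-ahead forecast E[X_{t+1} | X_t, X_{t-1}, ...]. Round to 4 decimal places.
E[X_{t+1} \mid \mathcal F_t] = -3.5300

For an AR(p) model X_t = c + sum_i phi_i X_{t-i} + eps_t, the
one-step-ahead conditional mean is
  E[X_{t+1} | X_t, ...] = c + sum_i phi_i X_{t+1-i}.
Substitute known values:
  E[X_{t+1} | ...] = (0.706) * (-5)
                   = -3.5300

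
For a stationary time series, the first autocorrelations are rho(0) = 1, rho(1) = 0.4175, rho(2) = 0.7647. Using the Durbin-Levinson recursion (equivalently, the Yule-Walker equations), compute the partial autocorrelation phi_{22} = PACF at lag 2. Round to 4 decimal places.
\phi_{22} = 0.7150

The PACF at lag k is phi_{kk}, the last component of the solution
to the Yule-Walker system G_k phi = r_k where
  (G_k)_{ij} = rho(|i - j|), (r_k)_i = rho(i), i,j = 1..k.
Equivalently, Durbin-Levinson gives phi_{kk} iteratively:
  phi_{11} = rho(1)
  phi_{kk} = [rho(k) - sum_{j=1..k-1} phi_{k-1,j} rho(k-j)]
            / [1 - sum_{j=1..k-1} phi_{k-1,j} rho(j)],
  phi_{k,j} = phi_{k-1,j} - phi_{kk} phi_{k-1,k-j},  j = 1..k-1.
Step k = 1:
  phi_11 = rho(1) = 0.4175.
Step k = 2:
  phi_22 = [rho(2) - phi_11 rho(1)] / [1 - phi_11 rho(1)] = [0.7647 - (0.4175)(0.4175)] / [1 - (0.4175)(0.4175)]
         = 0.59039375 / 0.82569375 = 0.715.
Therefore phi_{22} = 0.7150.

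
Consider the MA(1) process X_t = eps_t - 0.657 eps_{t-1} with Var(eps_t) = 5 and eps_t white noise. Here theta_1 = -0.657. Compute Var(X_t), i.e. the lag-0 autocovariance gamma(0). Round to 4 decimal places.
\gamma(0) = 7.1582

For an MA(q) process X_t = eps_t + sum_i theta_i eps_{t-i} with
Var(eps_t) = sigma^2, the variance is
  gamma(0) = sigma^2 * (1 + sum_i theta_i^2).
  sum_i theta_i^2 = (-0.657)^2 = 0.431649.
  gamma(0) = 5 * (1 + 0.431649) = 5 * 1.431649 = 7.158245, which rounds to 7.1582.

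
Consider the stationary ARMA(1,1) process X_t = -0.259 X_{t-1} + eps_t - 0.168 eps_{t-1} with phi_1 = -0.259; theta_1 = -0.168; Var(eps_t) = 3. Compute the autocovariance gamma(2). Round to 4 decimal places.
\gamma(2) = 0.3711

Multiply the model equation by X_{t-k} and take expectations. With theta_0 = psi_0 = 1 and psi_j the MA(infinity) weights, this gives
  gamma(k) - sum_i phi_i gamma(k-i) = c_k,
  c_k = sigma^2 * sum_{j=k..q} theta_j psi_{j-k}   (c_k = 0 for k > q),
using gamma(-m) = gamma(m).
psi-weights needed (psi_j = theta_j + sum_i phi_i psi_{j-i}):
  psi_1 = theta_1 + phi_1 = -0.168 + (-0.259) = -0.427
Right-hand sides:
  c_0 = sigma^2 (1 + theta_1 psi_1) = 3 * (1 + (-0.168)(-0.427)) = 3 * 1.071736 = 3.215208
  c_1 = sigma^2 theta_1 = 3 * (-0.168) = -0.504
  c_2 = 0
Equations for k = 0 and k = 1 (AR order 1):
  gamma(0) = phi_1 gamma(1) + c_0
  gamma(1) = phi_1 gamma(0) + c_1
Substituting the second into the first: gamma(0) (1 - phi_1^2) = c_0 + phi_1 c_1, so
  gamma(0) = (c_0 + phi_1 c_1) / (1 - phi_1^2) = (3.215208 + (-0.259)(-0.504)) / (1 - (-0.259)^2) = 3.345744 / 0.932919 = 3.586318.
  gamma(1) = phi_1 gamma(0) + c_1 = (-0.259)(3.586318) + (-0.504) = -1.432856.
For k = 2 (> q): gamma(2) = phi_1 gamma(1) = (-0.259)(-1.432856) = 0.37111.
Therefore gamma(2) = 0.3711 (to 4 decimal places).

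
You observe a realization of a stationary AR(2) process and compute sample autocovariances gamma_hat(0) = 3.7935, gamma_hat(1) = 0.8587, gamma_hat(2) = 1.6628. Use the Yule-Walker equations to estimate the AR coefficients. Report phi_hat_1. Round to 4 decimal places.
\hat\phi_{1} = 0.1340

The Yule-Walker equations for an AR(p) process read, in matrix form,
  Gamma_p phi = r_p,   with   (Gamma_p)_{ij} = gamma(|i - j|),
                       (r_p)_i = gamma(i),   i,j = 1..p.
Substitute the sample gammas (Toeplitz matrix and right-hand side of size 2):
  Gamma_p = [[3.7935, 0.8587], [0.8587, 3.7935]]
  r_p     = [0.8587, 1.6628]
Written out:
  3.7935 phi_1 + 0.8587 phi_2 = 0.8587
  0.8587 phi_1 + 3.7935 phi_2 = 1.6628
Solve by Cramer's rule:
  det = gamma(0)^2 - gamma(1)^2 = (3.7935)^2 - (0.8587)^2 = 14.39064225 - 0.73736569 = 13.65327656
  phi_hat_1 = [gamma(1) gamma(0) - gamma(1) gamma(2)] / det = [(0.8587)(3.7935) - (0.8587)(1.6628)] / 13.65327656 = 1.82963209 / 13.65327656 = 0.134
  phi_hat_2 = [gamma(0) gamma(2) - gamma(1)^2] / det = [(3.7935)(1.6628) - (0.8587)^2] / 13.65327656 = 5.57046611 / 13.65327656 = 0.408
So phi_hat = [0.1340, 0.4080].
Therefore phi_hat_1 = 0.1340.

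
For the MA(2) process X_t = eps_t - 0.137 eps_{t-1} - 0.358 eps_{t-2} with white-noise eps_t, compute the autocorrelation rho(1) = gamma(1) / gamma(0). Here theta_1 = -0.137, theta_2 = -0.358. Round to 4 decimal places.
\rho(1) = -0.0767

For an MA(q) process with theta_0 = 1, the autocovariance is
  gamma(k) = sigma^2 * sum_{i=0..q-k} theta_i * theta_{i+k},
and rho(k) = gamma(k) / gamma(0). Sigma^2 cancels.
  numerator   = (1)*(-0.137) + (-0.137)*(-0.358) = -0.087954.
  denominator = (1)^2 + (-0.137)^2 + (-0.358)^2 = 1.146933.
  rho(1) = -0.087954 / 1.146933 = -0.0767.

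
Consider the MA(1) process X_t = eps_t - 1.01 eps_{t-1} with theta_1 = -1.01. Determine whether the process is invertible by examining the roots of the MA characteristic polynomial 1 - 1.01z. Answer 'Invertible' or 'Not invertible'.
\text{Not invertible}

The MA(q) characteristic polynomial is P(z) = 1 - 1.01z.
Invertibility requires all roots to lie outside the unit circle, i.e. |z| > 1 for every root.
This is linear in z: 1 + (-1.01) z = 0  =>  z = -1/(-1.01) = 0.990099,  |z| = 0.990099.
Moduli of all roots: 0.9901.
All moduli strictly greater than 1? No.
Verdict: Not invertible.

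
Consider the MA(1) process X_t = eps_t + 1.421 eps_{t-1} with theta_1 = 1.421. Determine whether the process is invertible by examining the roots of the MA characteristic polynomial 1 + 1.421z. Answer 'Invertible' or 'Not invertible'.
\text{Not invertible}

The MA(q) characteristic polynomial is P(z) = 1 + 1.421z.
Invertibility requires all roots to lie outside the unit circle, i.e. |z| > 1 for every root.
This is linear in z: 1 + (1.421) z = 0  =>  z = -1/(1.421) = -0.70373,  |z| = 0.70373.
Moduli of all roots: 0.7037.
All moduli strictly greater than 1? No.
Verdict: Not invertible.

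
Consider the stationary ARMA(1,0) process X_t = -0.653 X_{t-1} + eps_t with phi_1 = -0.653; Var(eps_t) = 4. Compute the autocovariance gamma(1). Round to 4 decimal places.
\gamma(1) = -4.5538

Multiply the model equation by X_{t-k} and take expectations. With theta_0 = psi_0 = 1 and psi_j the MA(infinity) weights, this gives
  gamma(k) - sum_i phi_i gamma(k-i) = c_k,
  c_k = sigma^2 * sum_{j=k..q} theta_j psi_{j-k}   (c_k = 0 for k > q),
using gamma(-m) = gamma(m).
Pure AR (q = 0): c_0 = sigma^2 = 4, c_k = 0 for k >= 1.
Equations for k = 0 and k = 1 (AR order 1):
  gamma(0) = phi_1 gamma(1) + c_0
  gamma(1) = phi_1 gamma(0) + c_1
Substituting the second into the first: gamma(0) (1 - phi_1^2) = c_0 + phi_1 c_1, so
  gamma(0) = c_0 / (1 - phi_1^2) = 4 / (1 - (-0.653)^2) = 4 / 0.573591 = 6.97361.
  gamma(1) = phi_1 gamma(0) = (-0.653)(6.97361) = -4.553767.
Therefore gamma(1) = -4.5538 (to 4 decimal places).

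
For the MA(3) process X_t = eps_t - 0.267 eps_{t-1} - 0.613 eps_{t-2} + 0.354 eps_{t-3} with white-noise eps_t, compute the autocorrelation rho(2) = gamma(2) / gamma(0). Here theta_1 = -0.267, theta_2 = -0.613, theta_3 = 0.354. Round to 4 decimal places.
\rho(2) = -0.4500

For an MA(q) process with theta_0 = 1, the autocovariance is
  gamma(k) = sigma^2 * sum_{i=0..q-k} theta_i * theta_{i+k},
and rho(k) = gamma(k) / gamma(0). Sigma^2 cancels.
  numerator   = (1)*(-0.613) + (-0.267)*(0.354) = -0.707518.
  denominator = (1)^2 + (-0.267)^2 + (-0.613)^2 + (0.354)^2 = 1.572374.
  rho(2) = -0.707518 / 1.572374 = -0.4500.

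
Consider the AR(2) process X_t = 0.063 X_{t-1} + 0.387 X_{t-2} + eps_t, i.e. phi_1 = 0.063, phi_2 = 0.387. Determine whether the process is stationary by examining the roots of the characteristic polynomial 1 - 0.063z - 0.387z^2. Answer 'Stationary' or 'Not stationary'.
\text{Stationary}

The AR(p) characteristic polynomial is P(z) = 1 - 0.063z - 0.387z^2.
Stationarity requires all roots to lie outside the unit circle, i.e. |z| > 1 for every root.
Set 1 + (-0.063) z + (-0.387) z^2 = 0, i.e. a z^2 + b z + c = 0 with a = -0.387, b = -0.063, c = 1.
Discriminant D = b^2 - 4ac = (-0.063)^2 - 4*(-0.387)*1 = 0.003969 - (-1.548) = 1.551969.
D >= 0, so the roots are real: z = (-b +/- sqrt(D)) / (2a) = (0.063 +/- 1.24578) / (-0.774).
  z_1 = (0.063 + 1.24578) / (-0.774) = -1.6909,   |z_1| = 1.6909.
  z_2 = (0.063 - 1.24578) / (-0.774) = 1.5281,   |z_2| = 1.5281.
Moduli of all roots: 1.6909, 1.5281.
All moduli strictly greater than 1? Yes.
Verdict: Stationary.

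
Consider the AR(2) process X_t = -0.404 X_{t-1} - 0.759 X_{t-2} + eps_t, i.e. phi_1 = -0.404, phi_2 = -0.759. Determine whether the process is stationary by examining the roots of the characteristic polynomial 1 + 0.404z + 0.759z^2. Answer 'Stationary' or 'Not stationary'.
\text{Stationary}

The AR(p) characteristic polynomial is P(z) = 1 + 0.404z + 0.759z^2.
Stationarity requires all roots to lie outside the unit circle, i.e. |z| > 1 for every root.
Set 1 + (0.404) z + (0.759) z^2 = 0, i.e. a z^2 + b z + c = 0 with a = 0.759, b = 0.404, c = 1.
Discriminant D = b^2 - 4ac = (0.404)^2 - 4*(0.759)*1 = 0.163216 - (3.036) = -2.872784.
D < 0, so the roots are the complex-conjugate pair z = (-b +/- i sqrt(-D)) / (2a) = -0.2661 +/- 1.1166i.
For a conjugate pair |z|^2 = z * conj(z) = (product of roots) = c/a = 1/(0.759) = 1.317523, so |z| = sqrt(1.317523) = 1.1478 for both roots.
Moduli of all roots: 1.1478, 1.1478.
All moduli strictly greater than 1? Yes.
Verdict: Stationary.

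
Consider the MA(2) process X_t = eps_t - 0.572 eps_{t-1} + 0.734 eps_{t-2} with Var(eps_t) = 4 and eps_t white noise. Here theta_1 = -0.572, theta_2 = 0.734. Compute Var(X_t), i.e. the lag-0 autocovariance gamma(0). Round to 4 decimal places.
\gamma(0) = 7.4638

For an MA(q) process X_t = eps_t + sum_i theta_i eps_{t-i} with
Var(eps_t) = sigma^2, the variance is
  gamma(0) = sigma^2 * (1 + sum_i theta_i^2).
  sum_i theta_i^2 = (-0.572)^2 + (0.734)^2 = 0.327184 + 0.538756 = 0.86594.
  gamma(0) = 4 * (1 + 0.86594) = 4 * 1.86594 = 7.46376, which rounds to 7.4638.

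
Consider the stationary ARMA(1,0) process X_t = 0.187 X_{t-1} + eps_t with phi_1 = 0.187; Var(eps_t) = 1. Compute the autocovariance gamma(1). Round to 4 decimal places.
\gamma(1) = 0.1938

Multiply the model equation by X_{t-k} and take expectations. With theta_0 = psi_0 = 1 and psi_j the MA(infinity) weights, this gives
  gamma(k) - sum_i phi_i gamma(k-i) = c_k,
  c_k = sigma^2 * sum_{j=k..q} theta_j psi_{j-k}   (c_k = 0 for k > q),
using gamma(-m) = gamma(m).
Pure AR (q = 0): c_0 = sigma^2 = 1, c_k = 0 for k >= 1.
Equations for k = 0 and k = 1 (AR order 1):
  gamma(0) = phi_1 gamma(1) + c_0
  gamma(1) = phi_1 gamma(0) + c_1
Substituting the second into the first: gamma(0) (1 - phi_1^2) = c_0 + phi_1 c_1, so
  gamma(0) = c_0 / (1 - phi_1^2) = 1 / (1 - (0.187)^2) = 1 / 0.965031 = 1.036236.
  gamma(1) = phi_1 gamma(0) = (0.187)(1.036236) = 0.193776.
Therefore gamma(1) = 0.1938 (to 4 decimal places).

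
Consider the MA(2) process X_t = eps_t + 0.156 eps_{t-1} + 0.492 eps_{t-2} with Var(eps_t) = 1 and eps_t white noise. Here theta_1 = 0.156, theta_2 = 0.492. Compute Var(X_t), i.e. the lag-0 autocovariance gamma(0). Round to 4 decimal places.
\gamma(0) = 1.2664

For an MA(q) process X_t = eps_t + sum_i theta_i eps_{t-i} with
Var(eps_t) = sigma^2, the variance is
  gamma(0) = sigma^2 * (1 + sum_i theta_i^2).
  sum_i theta_i^2 = (0.156)^2 + (0.492)^2 = 0.024336 + 0.242064 = 0.2664.
  gamma(0) = 1 * (1 + 0.2664) = 1 * 1.2664 = 1.2664.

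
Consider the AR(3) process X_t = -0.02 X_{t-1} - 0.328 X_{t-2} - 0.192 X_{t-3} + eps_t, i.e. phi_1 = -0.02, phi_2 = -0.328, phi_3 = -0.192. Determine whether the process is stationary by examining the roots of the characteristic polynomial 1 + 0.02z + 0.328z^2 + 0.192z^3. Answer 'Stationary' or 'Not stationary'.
\text{Stationary}

The AR(p) characteristic polynomial is P(z) = 1 + 0.02z + 0.328z^2 + 0.192z^3.
Stationarity requires all roots to lie outside the unit circle, i.e. |z| > 1 for every root.
Degree 3: look for a simple real root z0 first, then factor out (1 - z/z0) and solve the remaining quadratic.
Testing z0 = -2.5: P(-2.5) = 1 + (0.02)(-2.5) + (0.328)(-2.5)^2 + (0.192)(-2.5)^3
  = 1 + (-0.05) + (2.05) + (-3) = 0.  So z_0 = -2.5 is a root, |z_0| = 2.5.
Divide out the factor (1 + 0.4 z) = (1 - z/z0) (since 1/z0 = -0.4):
  P(z) = (1 + 0.4 z)(1 + (-0.38) z + (0.48) z^2)
  [check: z-coef -0.38 - (-0.4) = 0.02; z^2-coef 0.48 - (-0.4)(-0.38) = 0.328; z^3-coef -(-0.4)(0.48) = 0.192.]
Remaining roots from the quadratic factor 1 + (-0.38) z + (0.48) z^2:
  Set 1 + (-0.38) z + (0.48) z^2 = 0, i.e. a z^2 + b z + c = 0 with a = 0.48, b = -0.38, c = 1.
  Discriminant D = b^2 - 4ac = (-0.38)^2 - 4*(0.48)*1 = 0.1444 - (1.92) = -1.7756.
  D < 0, so the roots are the complex-conjugate pair z = (-b +/- i sqrt(-D)) / (2a) = 0.3958 +/- 1.388i.
  For a conjugate pair |z|^2 = z * conj(z) = (product of roots) = c/a = 1/(0.48) = 2.083333, so |z| = sqrt(2.083333) = 1.4434 for both roots.
Moduli of all roots: 2.5000, 1.4434, 1.4434.
All moduli strictly greater than 1? Yes.
Verdict: Stationary.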